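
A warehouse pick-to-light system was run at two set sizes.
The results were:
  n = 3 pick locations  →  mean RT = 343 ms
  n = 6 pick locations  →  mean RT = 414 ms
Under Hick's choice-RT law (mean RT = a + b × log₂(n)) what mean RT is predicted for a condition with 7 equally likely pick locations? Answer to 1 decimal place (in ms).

429.8 ms

With log₂ n on the abscissa the relation is linear; from the two conditions:
  b = (414 − 343) / (log₂ 6 − log₂ 3) = 71 / (2.5850 − 1.5850) = 71.000 ms/bit
  a = 343 − 71.000 × 1.5850 = 230.468 ms
Then RT(7) = 230.468 + 71.000 × log₂ 7 = 230.468 + 71.000 × 2.8074 ≈ 429.790 ms.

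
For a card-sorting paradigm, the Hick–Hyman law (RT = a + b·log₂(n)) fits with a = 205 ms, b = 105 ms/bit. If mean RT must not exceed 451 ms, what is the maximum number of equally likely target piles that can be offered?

5

105·log₂ n ≤ 451 − 205 = 246, giving log₂ n ≤ 2.3429 and n ≤ 5.073. The largest whole number is 5.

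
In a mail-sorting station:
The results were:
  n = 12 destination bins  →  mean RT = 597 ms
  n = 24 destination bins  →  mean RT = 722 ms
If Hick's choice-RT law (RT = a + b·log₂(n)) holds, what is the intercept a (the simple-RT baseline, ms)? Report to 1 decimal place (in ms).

148.9 ms

b = (RT₂ − RT₁)/(log₂ n₂ − log₂ n₁) = (722 − 597)/(4.5850 − 3.5850) = 125.000 ms/bit.
a = RT₁ − b·log₂ n₁ = 597 − 125.000 × 3.5850 = 148.880 ms.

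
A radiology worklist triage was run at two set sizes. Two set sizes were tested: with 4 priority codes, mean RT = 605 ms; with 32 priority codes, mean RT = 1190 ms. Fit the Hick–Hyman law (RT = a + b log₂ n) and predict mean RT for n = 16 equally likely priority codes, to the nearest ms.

Solve the two-equation system in a and b:
  b = (1190 − 605) / (log₂ 32 − log₂ 4) = 585 / (5 − 2) = 195 ms/bit
  a = 605 − 195 × 2 = 215 ms
Then RT(16) = 215 + 195 × log₂ 16 = 215 + 195 × 4 ≈ 995.000 ms.

995 ms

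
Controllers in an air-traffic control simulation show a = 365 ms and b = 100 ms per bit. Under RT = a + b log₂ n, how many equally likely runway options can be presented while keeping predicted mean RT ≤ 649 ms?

Set 365 + 100·log₂ n ≤ 649 → log₂ n ≤ (649 − 365)/100 = 2.8400.
So n ≤ 2^2.8400 = 7.160; the largest integer n is 7.

7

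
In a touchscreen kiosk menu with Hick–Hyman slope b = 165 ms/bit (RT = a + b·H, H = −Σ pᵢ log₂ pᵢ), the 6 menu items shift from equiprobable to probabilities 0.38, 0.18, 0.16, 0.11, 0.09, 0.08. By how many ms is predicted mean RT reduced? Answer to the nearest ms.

The RT saving is b·ΔH. Equiprobable H₀ = log₂(6) = 2.5850 bits; with the given probabilities H = 2.3532 bits.
b·(H₀ − H) = 165 × (2.5850 − 2.3532) = 38.24 ms.

38 ms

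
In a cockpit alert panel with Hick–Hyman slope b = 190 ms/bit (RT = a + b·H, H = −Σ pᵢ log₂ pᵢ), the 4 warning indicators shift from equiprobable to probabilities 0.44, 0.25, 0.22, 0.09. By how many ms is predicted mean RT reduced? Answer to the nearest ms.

35 ms

Equiprobable entropy H₀ = log₂ 4 = 2.0000 bits.
Skewed entropy H = −Σ pᵢ log₂ pᵢ = 1.8144 bits.
ΔRT = b·(H₀ − H) = 190 × 0.1856 = 35.27 ms.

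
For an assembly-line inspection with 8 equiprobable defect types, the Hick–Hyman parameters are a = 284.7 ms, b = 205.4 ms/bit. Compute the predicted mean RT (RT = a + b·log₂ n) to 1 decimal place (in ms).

log₂(8) = 3 bits, so RT = 284.7 + 205.4 × 3 ≈ 900.900 ms.

900.9 ms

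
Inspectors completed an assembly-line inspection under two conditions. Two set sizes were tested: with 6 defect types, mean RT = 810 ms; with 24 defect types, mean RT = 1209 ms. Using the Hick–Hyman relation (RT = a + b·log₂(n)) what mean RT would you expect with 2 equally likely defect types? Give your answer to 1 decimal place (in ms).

493.8 ms

With log₂ n on the abscissa the relation is linear; from the two conditions:
  b = (1209 − 810) / (log₂ 24 − log₂ 6) = 399 / (4.5850 − 2.5850) = 199.500 ms/bit
  a = 810 − 199.500 × 2.5850 = 294.300 ms
Then RT(2) = 294.300 + 199.500 × log₂ 2 = 294.300 + 199.500 × 1 ≈ 493.800 ms.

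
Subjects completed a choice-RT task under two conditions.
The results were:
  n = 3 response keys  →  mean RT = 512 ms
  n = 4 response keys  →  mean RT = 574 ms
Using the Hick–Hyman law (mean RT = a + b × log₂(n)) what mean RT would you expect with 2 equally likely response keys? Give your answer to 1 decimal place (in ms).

424.6 ms

Solve the two-equation system in a and b:
  b = (574 − 512) / (log₂ 4 − log₂ 3) = 62 / (2 − 1.5850) = 149.384 ms/bit
  a = 512 − 149.384 × 1.5850 = 275.232 ms
Then RT(2) = 275.232 + 149.384 × log₂ 2 = 275.232 + 149.384 × 1 ≈ 424.616 ms.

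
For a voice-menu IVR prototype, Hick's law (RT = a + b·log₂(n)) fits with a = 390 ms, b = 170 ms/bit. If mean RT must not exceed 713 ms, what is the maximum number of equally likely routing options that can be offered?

Information budget: (713 − 390)/170 = 1.9000 bits, so n ≤ 2^1.9000 = 3.732 → at most 3.

3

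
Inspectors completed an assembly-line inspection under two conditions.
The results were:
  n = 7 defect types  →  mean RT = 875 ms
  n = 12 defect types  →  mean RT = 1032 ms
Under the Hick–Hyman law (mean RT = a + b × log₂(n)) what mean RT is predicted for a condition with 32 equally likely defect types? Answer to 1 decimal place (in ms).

1317.7 ms

RT is linear in log₂ n, so two points fix the line:
  b = (1032 − 875) / (log₂ 12 − log₂ 7) = 157 / (3.5850 − 2.8074) = 201.901 ms/bit
  a = 875 − 201.901 × 2.8074 = 308.191 ms
Then RT(32) = 308.191 + 201.901 × log₂ 32 = 308.191 + 201.901 × 5 ≈ 1317.698 ms.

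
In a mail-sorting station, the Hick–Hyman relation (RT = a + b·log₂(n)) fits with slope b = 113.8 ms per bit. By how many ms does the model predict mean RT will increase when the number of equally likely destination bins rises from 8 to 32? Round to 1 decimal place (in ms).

227.6 ms

ΔRT = (a + b log₂ n₂) − (a + b log₂ n₁) = b·(log₂ n₂ − log₂ n₁).
log₂(32) − log₂(8) = log₂(32/8) = log₂(4) = 2.
ΔRT = 113.8 × 2.0000 = 227.600 ms.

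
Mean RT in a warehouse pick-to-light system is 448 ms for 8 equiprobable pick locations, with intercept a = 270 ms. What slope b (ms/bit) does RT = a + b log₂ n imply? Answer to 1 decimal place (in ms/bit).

59.3 ms/bit

b = (448 − 270) / log₂(8) = 178 / 3 = 59.333 ms/bit.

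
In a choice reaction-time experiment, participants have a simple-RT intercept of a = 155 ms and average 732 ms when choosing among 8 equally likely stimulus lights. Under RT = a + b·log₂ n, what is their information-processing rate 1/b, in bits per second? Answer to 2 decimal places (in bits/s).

b = (732 − 155)/log₂ 8 = 577/3 = 192.333 ms per bit = 0.19233 s/bit; the reciprocal is 5.199 bits/s.

5.20 bits/s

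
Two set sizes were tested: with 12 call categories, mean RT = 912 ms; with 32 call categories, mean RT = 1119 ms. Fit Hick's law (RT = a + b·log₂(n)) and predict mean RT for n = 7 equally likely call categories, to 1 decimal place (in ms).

798.2 ms

RT is linear in log₂ n, so two points fix the line:
  b = (1119 − 912) / (log₂ 32 − log₂ 12) = 207 / (5 − 3.5850) = 146.286 ms/bit
  a = 912 − 146.286 × 3.5850 = 387.571 ms
Then RT(7) = 387.571 + 146.286 × log₂ 7 = 387.571 + 146.286 × 2.8074 ≈ 798.247 ms.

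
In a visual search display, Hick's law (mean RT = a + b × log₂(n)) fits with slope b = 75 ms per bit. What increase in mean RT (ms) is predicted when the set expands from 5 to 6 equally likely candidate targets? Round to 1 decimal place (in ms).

Only the slope matters, since a is common to both: ΔRT = b·log₂(n₂/n₁).
log₂(6) − log₂(5) = 2.5850 − 2.3219 = 0.2630.
ΔRT = 75 × 0.2630 = 19.728 ms.

19.7 ms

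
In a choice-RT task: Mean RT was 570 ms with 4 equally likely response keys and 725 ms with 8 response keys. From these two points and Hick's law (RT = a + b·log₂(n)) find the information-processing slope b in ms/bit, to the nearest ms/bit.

155 ms/bit

b = (RT₂ − RT₁)/(log₂ n₂ − log₂ n₁) = (725 − 570)/(3 − 2) = 155 ms/bit.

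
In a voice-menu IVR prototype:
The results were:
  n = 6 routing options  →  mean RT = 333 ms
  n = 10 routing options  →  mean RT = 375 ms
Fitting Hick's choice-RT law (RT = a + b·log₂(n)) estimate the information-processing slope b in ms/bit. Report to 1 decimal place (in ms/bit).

57.0 ms/bit

b = (RT₂ − RT₁)/(log₂ n₂ − log₂ n₁) = (375 − 333)/(3.3219 − 2.5850) = 56.990 ms/bit.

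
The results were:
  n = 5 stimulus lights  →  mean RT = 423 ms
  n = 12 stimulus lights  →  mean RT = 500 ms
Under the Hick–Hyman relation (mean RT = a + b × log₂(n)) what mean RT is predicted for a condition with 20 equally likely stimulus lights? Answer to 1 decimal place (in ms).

544.9 ms

Solve the two-equation system in a and b:
  b = (500 − 423) / (log₂ 12 − log₂ 5) = 77 / (3.5850 − 2.3219) = 60.964 ms/bit
  a = 423 − 60.964 × 2.3219 = 281.445 ms
Then RT(20) = 281.445 + 60.964 × log₂ 20 = 281.445 + 60.964 × 4.3219 ≈ 544.929 ms.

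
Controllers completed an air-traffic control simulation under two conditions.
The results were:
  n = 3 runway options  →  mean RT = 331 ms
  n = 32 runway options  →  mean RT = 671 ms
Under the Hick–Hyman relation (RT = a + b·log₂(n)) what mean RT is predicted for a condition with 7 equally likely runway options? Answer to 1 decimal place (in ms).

RT is linear in log₂ n, so two points fix the line:
  b = (671 − 331) / (log₂ 32 − log₂ 3) = 340 / (5 − 1.5850) = 99.560 ms/bit
  a = 331 − 99.560 × 1.5850 = 173.202 ms
Then RT(7) = 173.202 + 99.560 × log₂ 7 = 173.202 + 99.560 × 2.8074 ≈ 452.701 ms.

452.7 ms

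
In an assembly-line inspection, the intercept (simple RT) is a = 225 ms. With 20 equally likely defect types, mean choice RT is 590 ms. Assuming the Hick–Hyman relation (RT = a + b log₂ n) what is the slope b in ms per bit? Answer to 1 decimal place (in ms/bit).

b = (590 − 225) / log₂(20) = 365 / 4.3219 = 84.453 ms/bit.

84.5 ms/bit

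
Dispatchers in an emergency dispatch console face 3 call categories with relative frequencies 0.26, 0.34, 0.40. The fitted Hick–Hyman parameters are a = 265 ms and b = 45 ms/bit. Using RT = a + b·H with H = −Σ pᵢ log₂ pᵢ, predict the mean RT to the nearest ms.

335 ms

Entropy contributions −pᵢ log₂ pᵢ: 0.5053, 0.5292, 0.5288; sum H = 1.5632 bits.
RT = a + bH = 265 + 45·1.5632 = 335.35 ms.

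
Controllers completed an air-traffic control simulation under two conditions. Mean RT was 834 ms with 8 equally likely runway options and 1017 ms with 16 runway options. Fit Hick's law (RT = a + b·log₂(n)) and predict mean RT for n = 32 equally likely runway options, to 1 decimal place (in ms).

1200.0 ms

Solve the two-equation system in a and b:
  b = (1017 − 834) / (log₂ 16 − log₂ 8) = 183 / (4 − 3) = 183.000 ms/bit
  a = 834 − 183.000 × 3 = 285.000 ms
Then RT(32) = 285.000 + 183.000 × log₂ 32 = 285.000 + 183.000 × 5 ≈ 1200.000 ms.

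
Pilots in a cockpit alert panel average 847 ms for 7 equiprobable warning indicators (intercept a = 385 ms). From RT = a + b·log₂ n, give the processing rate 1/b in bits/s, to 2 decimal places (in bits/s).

Choice component = 847 − 385 = 462 ms over log₂(7) = 2.8074 bits.
b = 462 / 2.8074 = 164.568 ms/bit, so 1/b = 6.077 bits/s.

6.08 bits/s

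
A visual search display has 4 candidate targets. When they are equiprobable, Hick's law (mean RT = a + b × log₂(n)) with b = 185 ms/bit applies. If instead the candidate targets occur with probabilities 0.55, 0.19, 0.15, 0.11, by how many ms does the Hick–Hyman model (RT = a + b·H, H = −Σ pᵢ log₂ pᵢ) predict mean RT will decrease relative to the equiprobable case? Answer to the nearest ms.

57 ms

Equiprobable entropy H₀ = log₂ 4 = 2.0000 bits.
Skewed entropy H = −Σ pᵢ log₂ pᵢ = 1.6904 bits.
ΔRT = b·(H₀ − H) = 185 × 0.3096 = 57.27 ms.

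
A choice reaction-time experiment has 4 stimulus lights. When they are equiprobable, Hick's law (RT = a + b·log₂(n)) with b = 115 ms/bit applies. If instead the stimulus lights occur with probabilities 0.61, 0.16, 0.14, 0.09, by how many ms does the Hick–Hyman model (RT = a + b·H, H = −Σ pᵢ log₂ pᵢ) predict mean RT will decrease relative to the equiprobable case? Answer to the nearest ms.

Equiprobable entropy H₀ = log₂ 4 = 2.0000 bits.
Skewed entropy H = −Σ pᵢ log₂ pᵢ = 1.5678 bits.
ΔRT = b·(H₀ − H) = 115 × 0.4322 = 49.70 ms.

50 ms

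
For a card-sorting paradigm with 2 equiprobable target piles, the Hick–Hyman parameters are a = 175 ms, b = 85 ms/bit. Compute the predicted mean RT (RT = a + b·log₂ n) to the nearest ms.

260 ms

log₂(2) = 1 bits, so RT = 175 + 85 × 1 ≈ 260.000 ms.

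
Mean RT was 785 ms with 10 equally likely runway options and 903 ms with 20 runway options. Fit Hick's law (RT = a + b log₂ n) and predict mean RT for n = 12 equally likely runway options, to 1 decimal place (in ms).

816.0 ms

Fit slope and intercept:
  b = (903 − 785) / (log₂ 20 − log₂ 10) = 118 / (4.3219 − 3.3219) = 118.000 ms/bit
  a = 785 − 118.000 × 3.3219 = 393.012 ms
Then RT(12) = 393.012 + 118.000 × log₂ 12 = 393.012 + 118.000 × 3.5850 ≈ 816.038 ms.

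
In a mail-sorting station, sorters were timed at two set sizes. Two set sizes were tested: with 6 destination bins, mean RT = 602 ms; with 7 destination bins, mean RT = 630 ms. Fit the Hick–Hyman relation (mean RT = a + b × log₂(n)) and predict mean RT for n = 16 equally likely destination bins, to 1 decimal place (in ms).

With log₂ n on the abscissa the relation is linear; from the two conditions:
  b = (630 − 602) / (log₂ 7 − log₂ 6) = 28 / (2.8074 − 2.5850) = 125.904 ms/bit
  a = 602 − 125.904 × 2.5850 = 276.544 ms
Then RT(16) = 276.544 + 125.904 × log₂ 16 = 276.544 + 125.904 × 4 ≈ 780.158 ms.

780.2 ms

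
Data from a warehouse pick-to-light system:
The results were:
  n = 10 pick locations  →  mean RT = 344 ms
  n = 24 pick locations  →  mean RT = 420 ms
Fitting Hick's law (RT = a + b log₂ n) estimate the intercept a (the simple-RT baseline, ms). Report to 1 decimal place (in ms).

144.1 ms

The slope on a log₂ axis is (420 − 344) / (4.5850 − 3.3219) = 60.173 ms/bit.
a = RT₁ − b·log₂ n₁ = 344 − 60.173 × 3.3219 = 144.111 ms.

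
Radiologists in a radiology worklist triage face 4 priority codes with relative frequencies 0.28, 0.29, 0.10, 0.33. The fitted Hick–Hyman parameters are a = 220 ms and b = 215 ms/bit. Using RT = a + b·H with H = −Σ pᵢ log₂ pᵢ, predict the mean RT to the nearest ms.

627 ms

Entropy contributions −pᵢ log₂ pᵢ: 0.5142, 0.5179, 0.3322, 0.5278; sum H = 1.8921 bits.
RT = a + bH = 220 + 215·1.8921 = 626.81 ms.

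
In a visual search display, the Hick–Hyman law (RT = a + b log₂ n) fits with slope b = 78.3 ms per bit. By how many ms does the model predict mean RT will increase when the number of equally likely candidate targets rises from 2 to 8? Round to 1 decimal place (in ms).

ΔRT = (a + b log₂ n₂) − (a + b log₂ n₁) = b·(log₂ n₂ − log₂ n₁).
log₂(8) − log₂(2) = log₂(8/2) = log₂(4) = 2.
ΔRT = 78.3 × 2.0000 = 156.600 ms.

156.6 ms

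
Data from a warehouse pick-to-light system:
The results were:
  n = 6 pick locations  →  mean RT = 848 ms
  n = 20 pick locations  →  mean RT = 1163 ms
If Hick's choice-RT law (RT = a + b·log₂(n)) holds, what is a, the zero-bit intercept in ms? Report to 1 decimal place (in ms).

Slope: b = (1163 − 848) / (log₂ 20 − log₂ 6) = 315/1.7370 = 181.351 ms/bit.
a = RT₁ − b·log₂ n₁ = 848 − 181.351 × 2.5850 = 379.215 ms.

379.2 ms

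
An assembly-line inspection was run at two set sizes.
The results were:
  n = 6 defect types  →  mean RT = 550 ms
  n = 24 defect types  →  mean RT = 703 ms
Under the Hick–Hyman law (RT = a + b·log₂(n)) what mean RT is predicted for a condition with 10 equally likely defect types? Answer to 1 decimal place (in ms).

606.4 ms

Fit slope and intercept:
  b = (703 − 550) / (log₂ 24 − log₂ 6) = 153 / (4.5850 − 2.5850) = 76.500 ms/bit
  a = 550 − 76.500 × 2.5850 = 352.250 ms
Then RT(10) = 352.250 + 76.500 × log₂ 10 = 352.250 + 76.500 × 3.3219 ≈ 606.378 ms.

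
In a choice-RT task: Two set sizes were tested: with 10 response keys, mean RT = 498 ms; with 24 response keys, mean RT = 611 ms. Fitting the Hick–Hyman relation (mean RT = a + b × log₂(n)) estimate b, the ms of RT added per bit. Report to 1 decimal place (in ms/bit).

The slope on a log₂ axis is (611 − 498) / (4.5850 − 3.3219) = 89.467 ms/bit.

89.5 ms/bit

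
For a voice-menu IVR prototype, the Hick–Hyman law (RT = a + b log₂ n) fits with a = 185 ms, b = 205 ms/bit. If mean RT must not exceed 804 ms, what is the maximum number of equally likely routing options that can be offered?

8

205·log₂ n ≤ 804 − 185 = 619, giving log₂ n ≤ 3.0195 and n ≤ 8.109. The largest whole number is 8.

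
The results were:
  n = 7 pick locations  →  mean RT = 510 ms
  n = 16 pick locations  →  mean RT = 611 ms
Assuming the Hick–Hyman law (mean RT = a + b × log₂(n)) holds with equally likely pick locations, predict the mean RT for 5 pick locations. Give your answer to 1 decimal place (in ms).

Solve the two-equation system in a and b:
  b = (611 − 510) / (log₂ 16 − log₂ 7) = 101 / (4 − 2.8074) = 84.686 ms/bit
  a = 510 − 84.686 × 2.8074 = 272.257 ms
Then RT(5) = 272.257 + 84.686 × log₂ 5 = 272.257 + 84.686 × 2.3219 ≈ 468.891 ms.

468.9 ms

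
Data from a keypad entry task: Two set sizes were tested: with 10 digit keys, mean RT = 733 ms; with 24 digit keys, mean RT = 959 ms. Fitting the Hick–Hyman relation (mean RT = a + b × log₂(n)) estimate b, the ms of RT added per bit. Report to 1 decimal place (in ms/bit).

178.9 ms/bit

Slope: b = (959 − 733) / (log₂ 24 − log₂ 10) = 226/1.2630 = 178.934 ms/bit.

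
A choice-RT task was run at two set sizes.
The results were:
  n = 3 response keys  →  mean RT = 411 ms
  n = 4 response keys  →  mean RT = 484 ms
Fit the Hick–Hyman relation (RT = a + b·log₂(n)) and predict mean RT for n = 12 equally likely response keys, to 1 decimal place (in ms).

With log₂ n on the abscissa the relation is linear; from the two conditions:
  b = (484 − 411) / (log₂ 4 − log₂ 3) = 73 / (2 − 1.5850) = 175.888 ms/bit
  a = 411 − 175.888 × 1.5850 = 132.225 ms
Then RT(12) = 132.225 + 175.888 × log₂ 12 = 132.225 + 175.888 × 3.5850 ≈ 762.775 ms.

762.8 ms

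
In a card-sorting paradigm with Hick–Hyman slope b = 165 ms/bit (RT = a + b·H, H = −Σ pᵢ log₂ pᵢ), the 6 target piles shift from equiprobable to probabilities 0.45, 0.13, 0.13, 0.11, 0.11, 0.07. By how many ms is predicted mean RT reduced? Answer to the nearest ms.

55 ms

The RT saving is b·ΔH. Equiprobable H₀ = log₂(6) = 2.5850 bits; with the given probabilities H = 2.2528 bits.
b·(H₀ − H) = 165 × (2.5850 − 2.2528) = 54.80 ms.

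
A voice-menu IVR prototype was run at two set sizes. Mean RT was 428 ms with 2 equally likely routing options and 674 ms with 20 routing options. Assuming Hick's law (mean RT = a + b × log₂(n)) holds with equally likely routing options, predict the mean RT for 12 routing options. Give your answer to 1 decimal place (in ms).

619.4 ms

Solve the two-equation system in a and b:
  b = (674 − 428) / (log₂ 20 − log₂ 2) = 246 / (4.3219 − 1) = 74.053 ms/bit
  a = 428 − 74.053 × 1 = 353.947 ms
Then RT(12) = 353.947 + 74.053 × log₂ 12 = 353.947 + 74.053 × 3.5850 ≈ 619.425 ms.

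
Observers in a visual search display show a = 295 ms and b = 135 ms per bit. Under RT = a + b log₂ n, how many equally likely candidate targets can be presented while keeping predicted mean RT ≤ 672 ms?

6

Set 295 + 135·log₂ n ≤ 672 → log₂ n ≤ (672 − 295)/135 = 2.7926.
So n ≤ 2^2.7926 = 6.929; the largest integer n is 6.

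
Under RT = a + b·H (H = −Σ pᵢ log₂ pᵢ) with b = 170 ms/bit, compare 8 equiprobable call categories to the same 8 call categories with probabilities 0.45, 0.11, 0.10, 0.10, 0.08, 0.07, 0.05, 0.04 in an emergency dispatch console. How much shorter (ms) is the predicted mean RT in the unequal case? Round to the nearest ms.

86 ms

Equiprobable entropy H₀ = log₂ 8 = 3.0000 bits.
Skewed entropy H = −Σ pᵢ log₂ pᵢ = 2.4950 bits.
ΔRT = b·(H₀ − H) = 170 × 0.5050 = 85.85 ms.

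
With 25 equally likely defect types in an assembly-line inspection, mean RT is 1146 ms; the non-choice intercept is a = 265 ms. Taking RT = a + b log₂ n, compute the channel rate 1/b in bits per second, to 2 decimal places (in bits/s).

b = (1146 − 265)/log₂ 25 = 881/4.6439 = 189.713 ms per bit = 0.18971 s/bit; the reciprocal is 5.271 bits/s.

5.27 bits/s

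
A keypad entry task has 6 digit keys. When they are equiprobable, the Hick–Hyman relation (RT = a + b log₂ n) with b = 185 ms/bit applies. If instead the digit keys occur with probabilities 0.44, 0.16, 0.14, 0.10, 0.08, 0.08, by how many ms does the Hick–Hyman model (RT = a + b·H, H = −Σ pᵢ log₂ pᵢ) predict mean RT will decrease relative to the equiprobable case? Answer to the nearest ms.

The RT saving is b·ΔH. Equiprobable H₀ = log₂(6) = 2.5850 bits; with the given probabilities H = 2.2565 bits.
b·(H₀ − H) = 185 × (2.5850 − 2.2565) = 60.77 ms.

61 ms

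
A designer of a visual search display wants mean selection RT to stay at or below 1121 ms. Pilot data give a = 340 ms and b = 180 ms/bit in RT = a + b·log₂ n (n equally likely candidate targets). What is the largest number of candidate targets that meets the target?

Information budget: (1121 − 340)/180 = 4.3389 bits, so n ≤ 2^4.3389 = 20.237 → at most 20.

20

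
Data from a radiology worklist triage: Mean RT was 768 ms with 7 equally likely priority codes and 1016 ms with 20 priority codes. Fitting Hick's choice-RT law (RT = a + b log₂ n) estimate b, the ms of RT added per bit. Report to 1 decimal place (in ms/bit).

The slope on a log₂ axis is (1016 − 768) / (4.3219 − 2.8074) = 163.743 ms/bit.

163.7 ms/bit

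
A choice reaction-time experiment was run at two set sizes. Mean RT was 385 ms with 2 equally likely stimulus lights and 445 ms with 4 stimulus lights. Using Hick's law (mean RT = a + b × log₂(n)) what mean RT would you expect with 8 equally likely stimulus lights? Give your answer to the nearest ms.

Fit slope and intercept:
  b = (445 − 385) / (log₂ 4 − log₂ 2) = 60 / (2 − 1) = 60 ms/bit
  a = 385 − 60 × 1 = 325 ms
Then RT(8) = 325 + 60 × log₂ 8 = 325 + 60 × 3 ≈ 505.000 ms.

505 ms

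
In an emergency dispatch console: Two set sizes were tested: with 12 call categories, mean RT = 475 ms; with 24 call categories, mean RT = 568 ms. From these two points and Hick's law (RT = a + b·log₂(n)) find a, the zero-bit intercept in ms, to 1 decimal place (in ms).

141.6 ms

The slope on a log₂ axis is (568 − 475) / (4.5850 − 3.5850) = 93.000 ms/bit.
Intercept: a = 475 − 93.000·log₂(12) = 141.598 ms.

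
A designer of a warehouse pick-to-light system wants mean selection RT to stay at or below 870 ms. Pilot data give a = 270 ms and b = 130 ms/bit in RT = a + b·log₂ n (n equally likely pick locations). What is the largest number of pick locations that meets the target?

Set 270 + 130·log₂ n ≤ 870 → log₂ n ≤ (870 − 270)/130 = 4.6154.
So n ≤ 2^4.6154 = 24.511; the largest integer n is 24.

24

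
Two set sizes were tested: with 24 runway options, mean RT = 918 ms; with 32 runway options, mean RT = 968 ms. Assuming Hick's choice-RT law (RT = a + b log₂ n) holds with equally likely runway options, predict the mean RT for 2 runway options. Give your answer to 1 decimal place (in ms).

486.1 ms

With log₂ n on the abscissa the relation is linear; from the two conditions:
  b = (968 − 918) / (log₂ 32 − log₂ 24) = 50 / (5 − 4.5850) = 120.471 ms/bit
  a = 918 − 120.471 × 4.5850 = 365.645 ms
Then RT(2) = 365.645 + 120.471 × log₂ 2 = 365.645 + 120.471 × 1 ≈ 486.116 ms.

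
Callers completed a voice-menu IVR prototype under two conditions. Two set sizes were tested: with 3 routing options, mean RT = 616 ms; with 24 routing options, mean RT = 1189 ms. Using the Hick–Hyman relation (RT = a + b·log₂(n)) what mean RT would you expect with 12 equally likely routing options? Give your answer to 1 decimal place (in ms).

998.0 ms

RT is linear in log₂ n, so two points fix the line:
  b = (1189 − 616) / (log₂ 24 − log₂ 3) = 573 / (4.5850 − 1.5850) = 191.000 ms/bit
  a = 616 − 191.000 × 1.5850 = 313.272 ms
Then RT(12) = 313.272 + 191.000 × log₂ 12 = 313.272 + 191.000 × 3.5850 ≈ 998.000 ms.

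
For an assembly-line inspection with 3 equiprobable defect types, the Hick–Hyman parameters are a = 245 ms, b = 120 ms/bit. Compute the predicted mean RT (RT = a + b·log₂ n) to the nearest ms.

log₂(3) = 1.5850 bits, so RT = 245 + 120 × 1.5850 ≈ 435.196 ms.

435 ms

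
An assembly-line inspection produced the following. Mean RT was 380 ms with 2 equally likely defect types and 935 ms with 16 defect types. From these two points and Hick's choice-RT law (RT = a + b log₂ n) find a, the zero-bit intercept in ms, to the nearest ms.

The slope on a log₂ axis is (935 − 380) / (4 − 1) = 185 ms/bit.
Intercept: a = 380 − 185·log₂(2) = 195.000 ms.

195 ms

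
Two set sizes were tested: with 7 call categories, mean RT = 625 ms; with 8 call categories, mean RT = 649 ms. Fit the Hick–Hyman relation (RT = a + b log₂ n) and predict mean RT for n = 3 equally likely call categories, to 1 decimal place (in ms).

472.7 ms

Solve the two-equation system in a and b:
  b = (649 − 625) / (log₂ 8 − log₂ 7) = 24 / (3 − 2.8074) = 124.581 ms/bit
  a = 625 − 124.581 × 2.8074 = 275.256 ms
Then RT(3) = 275.256 + 124.581 × log₂ 3 = 275.256 + 124.581 × 1.5850 ≈ 472.713 ms.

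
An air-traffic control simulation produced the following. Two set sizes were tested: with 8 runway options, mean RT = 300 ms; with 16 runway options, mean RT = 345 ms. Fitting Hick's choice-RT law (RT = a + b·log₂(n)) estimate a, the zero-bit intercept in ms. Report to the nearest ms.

Slope: b = (345 − 300) / (log₂ 16 − log₂ 8) = 45/1.0000 = 45 ms/bit.
a = RT₁ − b·log₂ n₁ = 300 − 45 × 3 = 165.000 ms.

165 ms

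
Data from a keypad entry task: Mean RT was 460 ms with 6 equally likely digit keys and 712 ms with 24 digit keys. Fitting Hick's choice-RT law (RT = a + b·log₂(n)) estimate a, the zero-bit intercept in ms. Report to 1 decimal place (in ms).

134.3 ms

The slope on a log₂ axis is (712 − 460) / (4.5850 − 2.5850) = 126.000 ms/bit.
a = RT₁ − b·log₂ n₁ = 460 − 126.000 × 2.5850 = 134.295 ms.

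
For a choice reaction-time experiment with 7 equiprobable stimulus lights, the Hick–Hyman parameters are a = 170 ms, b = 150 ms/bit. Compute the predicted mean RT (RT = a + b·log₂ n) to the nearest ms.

591 ms

log₂(7) = 2.8074 bits, so RT = 170 + 150 × 2.8074 ≈ 591.103 ms.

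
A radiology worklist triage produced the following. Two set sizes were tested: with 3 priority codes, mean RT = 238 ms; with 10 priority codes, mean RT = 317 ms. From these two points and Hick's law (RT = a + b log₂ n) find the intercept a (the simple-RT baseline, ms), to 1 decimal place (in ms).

b = (RT₂ − RT₁)/(log₂ n₂ − log₂ n₁) = (317 − 238)/(3.3219 − 1.5850) = 45.482 ms/bit.
Intercept: a = 238 − 45.482·log₂(3) = 165.913 ms.

165.9 ms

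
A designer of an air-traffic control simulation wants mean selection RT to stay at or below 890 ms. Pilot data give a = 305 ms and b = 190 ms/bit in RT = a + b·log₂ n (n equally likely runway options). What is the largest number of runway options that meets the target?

8

190·log₂ n ≤ 890 − 305 = 585, giving log₂ n ≤ 3.0789 and n ≤ 8.450. The largest whole number is 8.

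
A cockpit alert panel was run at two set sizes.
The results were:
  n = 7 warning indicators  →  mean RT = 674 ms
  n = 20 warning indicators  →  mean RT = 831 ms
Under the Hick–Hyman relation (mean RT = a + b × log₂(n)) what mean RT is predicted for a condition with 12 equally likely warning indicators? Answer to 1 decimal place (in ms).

RT is linear in log₂ n, so two points fix the line:
  b = (831 − 674) / (log₂ 20 − log₂ 7) = 157 / (4.3219 − 2.8074) = 103.660 ms/bit
  a = 674 − 103.660 × 2.8074 = 382.991 ms
Then RT(12) = 382.991 + 103.660 × log₂ 12 = 382.991 + 103.660 × 3.5850 ≈ 754.606 ms.

754.6 ms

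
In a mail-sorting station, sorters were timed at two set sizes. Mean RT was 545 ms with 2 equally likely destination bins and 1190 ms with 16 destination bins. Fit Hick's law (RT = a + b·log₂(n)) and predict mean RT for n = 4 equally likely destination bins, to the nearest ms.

Solve the two-equation system in a and b:
  b = (1190 − 545) / (log₂ 16 − log₂ 2) = 645 / (4 − 1) = 215 ms/bit
  a = 545 − 215 × 1 = 330 ms
Then RT(4) = 330 + 215 × log₂ 4 = 330 + 215 × 2 ≈ 760.000 ms.

760 ms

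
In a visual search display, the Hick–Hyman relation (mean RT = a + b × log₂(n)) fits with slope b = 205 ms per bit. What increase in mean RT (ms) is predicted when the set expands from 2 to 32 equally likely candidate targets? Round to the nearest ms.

The intercept a cancels: ΔRT = b·(log₂ n₂ − log₂ n₁) = b·log₂(n₂/n₁).
log₂(32) − log₂(2) = log₂(32/2) = log₂(16) = 4.
ΔRT = 205 × 4.0000 = 820.000 ms.

820 ms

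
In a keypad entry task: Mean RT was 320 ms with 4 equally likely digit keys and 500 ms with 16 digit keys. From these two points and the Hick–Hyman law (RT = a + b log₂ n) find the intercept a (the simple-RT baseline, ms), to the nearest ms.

Slope: b = (500 − 320) / (log₂ 16 − log₂ 4) = 180/2.0000 = 90 ms/bit.
a = RT₁ − b·log₂ n₁ = 320 − 90 × 2 = 140.000 ms.

140 ms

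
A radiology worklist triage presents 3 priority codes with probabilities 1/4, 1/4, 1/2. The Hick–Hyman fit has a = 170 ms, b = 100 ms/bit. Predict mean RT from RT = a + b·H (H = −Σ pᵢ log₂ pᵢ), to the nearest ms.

320 ms

H = −Σ pᵢ log₂ pᵢ = 0.25·2 + 0.25·2 + 0.5·1 = 1.500 bits.
RT = 170 + 100 × 1.500 = 320.00 ms.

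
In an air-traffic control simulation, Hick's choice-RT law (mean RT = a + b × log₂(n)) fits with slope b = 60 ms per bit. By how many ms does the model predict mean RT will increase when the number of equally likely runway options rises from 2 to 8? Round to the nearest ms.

ΔRT = (a + b log₂ n₂) − (a + b log₂ n₁) = b·(log₂ n₂ − log₂ n₁).
log₂(8) − log₂(2) = log₂(8/2) = log₂(4) = 2.
ΔRT = 60 × 2.0000 = 120.000 ms.

120 ms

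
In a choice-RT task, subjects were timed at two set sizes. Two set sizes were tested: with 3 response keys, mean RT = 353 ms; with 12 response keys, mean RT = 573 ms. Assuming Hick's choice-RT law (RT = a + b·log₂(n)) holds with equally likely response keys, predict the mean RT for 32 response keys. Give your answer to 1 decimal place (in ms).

728.7 ms

Fit slope and intercept:
  b = (573 − 353) / (log₂ 12 − log₂ 3) = 220 / (3.5850 − 1.5850) = 110.000 ms/bit
  a = 353 − 110.000 × 1.5850 = 178.654 ms
Then RT(32) = 178.654 + 110.000 × log₂ 32 = 178.654 + 110.000 × 5 ≈ 728.654 ms.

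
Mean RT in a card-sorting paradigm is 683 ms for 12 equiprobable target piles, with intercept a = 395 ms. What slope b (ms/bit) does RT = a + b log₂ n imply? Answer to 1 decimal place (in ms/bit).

80.3 ms/bit

log₂(12) = 3.5850 bits.
b = (RT − a)/log₂ n = (683 − 395) / 3.5850 = 80.336 ms/bit.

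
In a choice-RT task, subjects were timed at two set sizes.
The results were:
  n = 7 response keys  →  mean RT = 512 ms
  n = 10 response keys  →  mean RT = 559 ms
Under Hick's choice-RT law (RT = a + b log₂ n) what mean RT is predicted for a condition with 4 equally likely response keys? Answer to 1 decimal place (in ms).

RT is linear in log₂ n, so two points fix the line:
  b = (559 − 512) / (log₂ 10 − log₂ 7) = 47 / (3.3219 − 2.8074) = 91.338 ms/bit
  a = 512 − 91.338 × 2.8074 = 255.582 ms
Then RT(4) = 255.582 + 91.338 × log₂ 4 = 255.582 + 91.338 × 2 ≈ 438.258 ms.

438.3 ms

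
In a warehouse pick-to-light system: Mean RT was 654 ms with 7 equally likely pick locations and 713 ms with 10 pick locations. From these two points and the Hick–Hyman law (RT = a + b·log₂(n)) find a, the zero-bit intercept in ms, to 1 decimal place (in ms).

The slope on a log₂ axis is (713 − 654) / (3.3219 − 2.8074) = 114.658 ms/bit.
Intercept: a = 654 − 114.658·log₂(7) = 332.114 ms.

332.1 ms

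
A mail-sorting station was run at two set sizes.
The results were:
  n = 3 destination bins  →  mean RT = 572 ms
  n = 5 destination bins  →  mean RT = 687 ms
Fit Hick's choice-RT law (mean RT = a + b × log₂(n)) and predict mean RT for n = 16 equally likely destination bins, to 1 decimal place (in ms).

948.9 ms

With log₂ n on the abscissa the relation is linear; from the two conditions:
  b = (687 − 572) / (log₂ 5 − log₂ 3) = 115 / (2.3219 − 1.5850) = 156.045 ms/bit
  a = 572 − 156.045 × 1.5850 = 324.674 ms
Then RT(16) = 324.674 + 156.045 × log₂ 16 = 324.674 + 156.045 × 4 ≈ 948.855 ms.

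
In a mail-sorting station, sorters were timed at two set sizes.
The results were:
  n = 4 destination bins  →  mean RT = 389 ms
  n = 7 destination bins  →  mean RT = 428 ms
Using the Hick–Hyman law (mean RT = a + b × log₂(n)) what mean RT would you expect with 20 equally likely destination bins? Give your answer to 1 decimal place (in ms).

501.2 ms

Solve the two-equation system in a and b:
  b = (428 − 389) / (log₂ 7 − log₂ 4) = 39 / (2.8074 − 2) = 48.306 ms/bit
  a = 389 − 48.306 × 2 = 292.388 ms
Then RT(20) = 292.388 + 48.306 × log₂ 20 = 292.388 + 48.306 × 4.3219 ≈ 501.163 ms.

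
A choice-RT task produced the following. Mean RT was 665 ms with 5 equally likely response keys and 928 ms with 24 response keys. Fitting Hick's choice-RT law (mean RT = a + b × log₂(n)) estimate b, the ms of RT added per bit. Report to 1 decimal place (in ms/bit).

b = (RT₂ − RT₁)/(log₂ n₂ − log₂ n₁) = (928 − 665)/(4.5850 − 2.3219) = 116.216 ms/bit.

116.2 ms/bit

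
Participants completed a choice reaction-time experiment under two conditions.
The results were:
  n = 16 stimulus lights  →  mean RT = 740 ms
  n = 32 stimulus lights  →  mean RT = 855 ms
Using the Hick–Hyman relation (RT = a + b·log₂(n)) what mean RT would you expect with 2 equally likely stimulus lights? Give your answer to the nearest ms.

With log₂ n on the abscissa the relation is linear; from the two conditions:
  b = (855 − 740) / (log₂ 32 − log₂ 16) = 115 / (5 − 4) = 115 ms/bit
  a = 740 − 115 × 4 = 280 ms
Then RT(2) = 280 + 115 × log₂ 2 = 280 + 115 × 1 ≈ 395.000 ms.

395 ms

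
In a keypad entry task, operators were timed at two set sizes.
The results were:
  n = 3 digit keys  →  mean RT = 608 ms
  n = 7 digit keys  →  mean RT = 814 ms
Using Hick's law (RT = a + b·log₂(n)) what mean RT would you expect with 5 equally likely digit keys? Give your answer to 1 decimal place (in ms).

With log₂ n on the abscissa the relation is linear; from the two conditions:
  b = (814 − 608) / (log₂ 7 − log₂ 3) = 206 / (2.8074 − 1.5850) = 168.522 ms/bit
  a = 608 − 168.522 × 1.5850 = 340.899 ms
Then RT(5) = 340.899 + 168.522 × log₂ 5 = 340.899 + 168.522 × 2.3219 ≈ 732.195 ms.

732.2 ms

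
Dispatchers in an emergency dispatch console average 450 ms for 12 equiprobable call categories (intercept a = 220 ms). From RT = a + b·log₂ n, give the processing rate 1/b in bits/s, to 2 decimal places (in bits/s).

b = (450 − 220)/log₂ 12 = 230/3.5850 = 64.157 ms per bit = 0.06416 s/bit; the reciprocal is 15.587 bits/s.

15.59 bits/s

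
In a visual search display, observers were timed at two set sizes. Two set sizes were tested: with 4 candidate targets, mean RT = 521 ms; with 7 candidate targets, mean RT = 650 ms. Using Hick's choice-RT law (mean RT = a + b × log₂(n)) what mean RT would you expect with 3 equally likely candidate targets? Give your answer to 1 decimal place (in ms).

Fit slope and intercept:
  b = (650 − 521) / (log₂ 7 − log₂ 4) = 129 / (2.8074 − 2) = 159.781 ms/bit
  a = 521 − 159.781 × 2 = 201.438 ms
Then RT(3) = 201.438 + 159.781 × log₂ 3 = 201.438 + 159.781 × 1.5850 ≈ 454.685 ms.

454.7 ms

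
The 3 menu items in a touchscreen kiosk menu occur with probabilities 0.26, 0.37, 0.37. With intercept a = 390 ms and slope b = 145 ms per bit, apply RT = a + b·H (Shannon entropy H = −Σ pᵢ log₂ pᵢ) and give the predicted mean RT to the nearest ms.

617 ms

H = 0.26·log₂(1/0.26) + 0.37·log₂(1/0.37) + 0.37·log₂(1/0.37) = 1.5667 bits.
RT = 390 + 145 × 1.5667 = 617.18 ms.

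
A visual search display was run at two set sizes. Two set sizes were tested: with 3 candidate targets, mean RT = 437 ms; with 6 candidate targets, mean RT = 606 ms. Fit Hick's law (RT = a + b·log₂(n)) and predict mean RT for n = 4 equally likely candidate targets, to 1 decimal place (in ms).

Solve the two-equation system in a and b:
  b = (606 − 437) / (log₂ 6 − log₂ 3) = 169 / (2.5850 − 1.5850) = 169.000 ms/bit
  a = 437 − 169.000 × 1.5850 = 169.141 ms
Then RT(4) = 169.141 + 169.000 × log₂ 4 = 169.141 + 169.000 × 2 ≈ 507.141 ms.

507.1 ms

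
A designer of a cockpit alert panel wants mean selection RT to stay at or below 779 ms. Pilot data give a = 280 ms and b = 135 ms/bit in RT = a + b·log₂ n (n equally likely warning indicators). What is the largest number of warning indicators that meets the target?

135·log₂ n ≤ 779 − 280 = 499, giving log₂ n ≤ 3.6963 and n ≤ 12.963. The largest whole number is 12.

12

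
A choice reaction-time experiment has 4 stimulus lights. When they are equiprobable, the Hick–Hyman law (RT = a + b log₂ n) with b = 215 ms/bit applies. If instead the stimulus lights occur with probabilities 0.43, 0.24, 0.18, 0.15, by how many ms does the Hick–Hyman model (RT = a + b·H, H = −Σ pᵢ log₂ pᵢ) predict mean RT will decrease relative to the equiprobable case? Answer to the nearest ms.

The RT saving is b·ΔH. Equiprobable H₀ = log₂(4) = 2.0000 bits; with the given probabilities H = 1.8736 bits.
b·(H₀ − H) = 215 × (2.0000 − 1.8736) = 27.19 ms.

27 ms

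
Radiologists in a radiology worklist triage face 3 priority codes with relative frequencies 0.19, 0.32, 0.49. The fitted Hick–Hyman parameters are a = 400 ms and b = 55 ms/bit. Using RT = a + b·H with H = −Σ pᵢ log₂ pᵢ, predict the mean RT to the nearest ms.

482 ms

H = 0.19·log₂(1/0.19) + 0.32·log₂(1/0.32) + 0.49·log₂(1/0.49) = 1.4855 bits.
RT = 400 + 55 × 1.4855 = 481.70 ms.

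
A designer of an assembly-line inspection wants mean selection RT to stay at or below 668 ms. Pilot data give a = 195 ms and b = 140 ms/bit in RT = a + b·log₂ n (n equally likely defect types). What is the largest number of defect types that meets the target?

140·log₂ n ≤ 668 − 195 = 473, giving log₂ n ≤ 3.3786 and n ≤ 10.400. The largest whole number is 10.

10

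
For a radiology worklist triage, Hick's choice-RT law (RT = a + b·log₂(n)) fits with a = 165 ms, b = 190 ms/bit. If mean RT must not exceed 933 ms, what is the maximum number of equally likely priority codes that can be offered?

16

190·log₂ n ≤ 933 − 165 = 768, giving log₂ n ≤ 4.0421 and n ≤ 16.474. The largest whole number is 16.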